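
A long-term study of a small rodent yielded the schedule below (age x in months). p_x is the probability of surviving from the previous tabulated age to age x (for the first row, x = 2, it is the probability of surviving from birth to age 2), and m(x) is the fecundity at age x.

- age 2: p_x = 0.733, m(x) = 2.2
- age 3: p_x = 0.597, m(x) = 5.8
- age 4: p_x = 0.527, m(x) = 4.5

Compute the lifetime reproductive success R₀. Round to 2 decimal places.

Survivorship from birth: l_x = p_2·p_3·…·p_x.
  l_2 = 0.73300
  l_3 = 0.43760
  l_4 = 0.23062
R₀ = Σ l_x m(x):
  age 2: 0.73300 × 2.2 = 1.6126
  age 3: 0.43760 × 5.8 = 2.5381
  age 4: 0.23062 × 4.5 = 1.0378
R₀ = 1.6126 + 2.5381 + 1.0378 = 5.1885

5.19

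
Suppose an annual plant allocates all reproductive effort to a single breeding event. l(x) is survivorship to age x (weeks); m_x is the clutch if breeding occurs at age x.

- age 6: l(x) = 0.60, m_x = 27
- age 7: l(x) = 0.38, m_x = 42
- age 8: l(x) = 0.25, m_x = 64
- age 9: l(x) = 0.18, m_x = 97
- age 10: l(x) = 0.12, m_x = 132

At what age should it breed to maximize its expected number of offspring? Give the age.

Expected offspring if breeding at age x = l(x) × m_x:
  age 6: 0.60 × 27 = 16.200
  age 7: 0.38 × 42 = 15.960
  age 8: 0.25 × 64 = 16.000
  age 9: 0.18 × 97 = 17.460
  age 10: 0.12 × 132 = 15.840
Maximum at age 9 (17.460).

9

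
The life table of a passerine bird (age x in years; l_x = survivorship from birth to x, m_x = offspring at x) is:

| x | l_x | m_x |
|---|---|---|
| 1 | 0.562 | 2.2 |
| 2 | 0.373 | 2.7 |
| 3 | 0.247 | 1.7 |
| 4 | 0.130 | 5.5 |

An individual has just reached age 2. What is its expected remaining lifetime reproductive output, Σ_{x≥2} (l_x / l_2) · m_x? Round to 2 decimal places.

5.74

l_2 = 0.373. Conditional survival from age 2 to x is l_x / l_2.
  x=2: (0.373/0.373) × 2.7 = 2.7000
  x=3: (0.247/0.373) × 1.7 = 1.1257
  x=4: (0.130/0.373) × 5.5 = 1.9169
Sum = 2.7000 + 1.1257 + 1.9169 = 5.7426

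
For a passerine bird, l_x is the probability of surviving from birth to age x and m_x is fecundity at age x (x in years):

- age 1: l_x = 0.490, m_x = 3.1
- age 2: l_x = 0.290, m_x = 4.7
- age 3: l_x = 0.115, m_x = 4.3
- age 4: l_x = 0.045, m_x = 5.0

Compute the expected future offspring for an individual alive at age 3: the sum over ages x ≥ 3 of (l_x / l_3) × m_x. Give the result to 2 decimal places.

l_3 = 0.115. Conditional survival from age 3 to x is l_x / l_3.
  x=3: (0.115/0.115) × 4.3 = 4.3000
  x=4: (0.045/0.115) × 5.0 = 1.9565
Sum = 4.3000 + 1.9565 = 6.2565

6.26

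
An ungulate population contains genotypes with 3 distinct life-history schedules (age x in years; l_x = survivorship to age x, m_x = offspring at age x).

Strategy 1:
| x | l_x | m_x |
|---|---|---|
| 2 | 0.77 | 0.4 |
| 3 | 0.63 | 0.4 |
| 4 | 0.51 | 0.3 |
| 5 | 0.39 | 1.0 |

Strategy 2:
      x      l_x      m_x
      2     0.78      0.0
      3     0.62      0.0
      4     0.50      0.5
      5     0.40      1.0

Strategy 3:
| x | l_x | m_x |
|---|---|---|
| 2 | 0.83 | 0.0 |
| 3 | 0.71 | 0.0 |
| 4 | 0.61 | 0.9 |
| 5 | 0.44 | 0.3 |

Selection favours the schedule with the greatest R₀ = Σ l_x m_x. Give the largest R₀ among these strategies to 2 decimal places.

1.10

Strategy 1: R₀ = 0.77×0.4 + 0.63×0.4 + 0.51×0.3 + 0.39×1.0 = 1.1030
Strategy 2: R₀ = 0.78×0.0 + 0.62×0.0 + 0.50×0.5 + 0.40×1.0 = 0.6500
Strategy 3: R₀ = 0.83×0.0 + 0.71×0.0 + 0.61×0.9 + 0.44×0.3 = 0.6810
Highest R₀: strategy 1 with 1.1030.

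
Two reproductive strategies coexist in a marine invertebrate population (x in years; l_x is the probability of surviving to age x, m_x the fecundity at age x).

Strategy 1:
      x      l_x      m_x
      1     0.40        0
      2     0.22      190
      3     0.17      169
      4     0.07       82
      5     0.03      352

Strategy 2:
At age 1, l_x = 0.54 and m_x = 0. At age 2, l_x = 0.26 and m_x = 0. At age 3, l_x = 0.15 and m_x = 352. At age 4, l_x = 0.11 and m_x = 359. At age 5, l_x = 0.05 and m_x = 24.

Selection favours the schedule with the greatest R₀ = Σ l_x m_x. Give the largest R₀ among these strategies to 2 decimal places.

Strategy 1: R₀ = 0.40×0 + 0.22×190 + 0.17×169 + 0.07×82 + 0.03×352 = 86.8300
Strategy 2: R₀ = 0.54×0 + 0.26×0 + 0.15×352 + 0.11×359 + 0.05×24 = 93.4900
Highest R₀: strategy 2 with 93.4900.

93.49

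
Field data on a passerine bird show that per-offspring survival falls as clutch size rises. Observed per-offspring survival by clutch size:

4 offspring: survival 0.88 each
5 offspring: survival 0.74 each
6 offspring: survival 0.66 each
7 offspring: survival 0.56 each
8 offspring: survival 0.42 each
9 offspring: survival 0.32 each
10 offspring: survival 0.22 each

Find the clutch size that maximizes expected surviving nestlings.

Expected surviving nestlings = c × s(c):
  c=4: 4 × 0.88 = 3.520
  c=5: 5 × 0.74 = 3.700
  c=6: 6 × 0.66 = 3.960
  c=7: 7 × 0.56 = 3.920
  c=8: 8 × 0.42 = 3.360
  c=9: 9 × 0.32 = 2.880
  c=10: 10 × 0.22 = 2.200
Maximum at c = 6 (3.960 surviving nestlings).

6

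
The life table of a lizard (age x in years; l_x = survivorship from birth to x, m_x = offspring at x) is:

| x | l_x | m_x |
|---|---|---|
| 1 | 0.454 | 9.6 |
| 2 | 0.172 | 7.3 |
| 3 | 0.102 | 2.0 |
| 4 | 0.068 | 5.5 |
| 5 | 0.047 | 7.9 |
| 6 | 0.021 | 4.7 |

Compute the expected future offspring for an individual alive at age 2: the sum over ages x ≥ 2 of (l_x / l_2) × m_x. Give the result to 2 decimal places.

13.39

l_2 = 0.172. Conditional survival from age 2 to x is l_x / l_2.
  x=2: (0.172/0.172) × 7.3 = 7.3000
  x=3: (0.102/0.172) × 2.0 = 1.1860
  x=4: (0.068/0.172) × 5.5 = 2.1744
  x=5: (0.047/0.172) × 7.9 = 2.1587
  x=6: (0.021/0.172) × 4.7 = 0.5738
Sum = 7.3000 + 1.1860 + 2.1744 + 2.1587 + 0.5738 = 13.3930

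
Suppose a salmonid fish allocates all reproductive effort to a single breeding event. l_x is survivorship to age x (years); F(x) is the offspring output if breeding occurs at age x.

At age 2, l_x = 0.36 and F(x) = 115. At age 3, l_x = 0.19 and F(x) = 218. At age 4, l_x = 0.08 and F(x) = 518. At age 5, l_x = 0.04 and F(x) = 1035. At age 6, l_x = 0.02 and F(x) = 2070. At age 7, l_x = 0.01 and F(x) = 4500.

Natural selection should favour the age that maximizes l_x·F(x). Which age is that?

7

Expected offspring if breeding at age x = l_x × F(x):
  age 2: 0.36 × 115 = 41.400
  age 3: 0.19 × 218 = 41.420
  age 4: 0.08 × 518 = 41.440
  age 5: 0.04 × 1035 = 41.400
  age 6: 0.02 × 2070 = 41.400
  age 7: 0.01 × 4500 = 45.000
Maximum at age 7 (45.000).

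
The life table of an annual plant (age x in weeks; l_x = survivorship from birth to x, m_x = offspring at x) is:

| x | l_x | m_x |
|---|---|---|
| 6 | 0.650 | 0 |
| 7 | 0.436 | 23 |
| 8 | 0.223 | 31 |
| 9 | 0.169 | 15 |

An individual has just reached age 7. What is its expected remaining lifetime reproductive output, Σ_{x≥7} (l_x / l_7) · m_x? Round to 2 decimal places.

l_7 = 0.436. Conditional survival from age 7 to x is l_x / l_7.
  x=7: (0.436/0.436) × 23 = 23.0000
  x=8: (0.223/0.436) × 31 = 15.8555
  x=9: (0.169/0.436) × 15 = 5.8142
Sum = 23.0000 + 15.8555 + 5.8142 = 44.6697

44.67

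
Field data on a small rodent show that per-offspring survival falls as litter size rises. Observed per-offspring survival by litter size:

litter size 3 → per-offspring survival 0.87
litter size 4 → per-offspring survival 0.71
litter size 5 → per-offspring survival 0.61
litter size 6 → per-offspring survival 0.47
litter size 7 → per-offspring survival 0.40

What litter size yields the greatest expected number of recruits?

Expected recruits = c × s(c):
  c=3: 3 × 0.87 = 2.610
  c=4: 4 × 0.71 = 2.840
  c=5: 5 × 0.61 = 3.050
  c=6: 6 × 0.47 = 2.820
  c=7: 7 × 0.40 = 2.800
Maximum at c = 5 (3.050 recruits).

5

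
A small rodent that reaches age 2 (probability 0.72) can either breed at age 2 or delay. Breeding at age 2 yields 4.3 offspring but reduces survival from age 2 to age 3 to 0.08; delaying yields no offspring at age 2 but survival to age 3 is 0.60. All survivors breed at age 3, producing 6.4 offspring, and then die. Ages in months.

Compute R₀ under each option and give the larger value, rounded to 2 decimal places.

3.46

breed at age 2: R₀ = 0.72 × (4.3 + 0.08 × 6.4) = 0.72 × 4.8120 = 3.4646
delay to age 3: R₀ = 0.72 × (0.60 × 6.4) = 0.72 × 3.8400 = 2.7648
Higher: breed at age 2 (3.4646).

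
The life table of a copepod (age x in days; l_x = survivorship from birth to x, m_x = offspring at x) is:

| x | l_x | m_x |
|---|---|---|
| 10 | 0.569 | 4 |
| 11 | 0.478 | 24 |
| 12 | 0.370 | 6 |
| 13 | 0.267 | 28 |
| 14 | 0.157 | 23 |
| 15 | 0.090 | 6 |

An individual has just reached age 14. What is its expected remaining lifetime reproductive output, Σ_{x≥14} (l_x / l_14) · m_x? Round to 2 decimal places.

26.44

l_14 = 0.157. Conditional survival from age 14 to x is l_x / l_14.
  x=14: (0.157/0.157) × 23 = 23.0000
  x=15: (0.090/0.157) × 6 = 3.4395
Sum = 23.0000 + 3.4395 = 26.4395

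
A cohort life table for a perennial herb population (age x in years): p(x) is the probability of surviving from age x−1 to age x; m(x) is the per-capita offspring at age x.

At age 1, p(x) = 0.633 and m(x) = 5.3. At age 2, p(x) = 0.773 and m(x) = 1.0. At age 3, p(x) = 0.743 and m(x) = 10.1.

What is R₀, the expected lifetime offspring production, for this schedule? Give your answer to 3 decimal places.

Survivorship from birth: l_x = p_1·p_2·…·p_x.
  l_1 = 0.63300
  l_2 = 0.48931
  l_3 = 0.36356
R₀ = Σ l_x m(x):
  age 1: 0.63300 × 5.3 = 3.3549
  age 2: 0.48931 × 1.0 = 0.4893
  age 3: 0.36356 × 10.1 = 3.6720
R₀ = 3.3549 + 0.4893 + 3.6720 = 7.5162

7.516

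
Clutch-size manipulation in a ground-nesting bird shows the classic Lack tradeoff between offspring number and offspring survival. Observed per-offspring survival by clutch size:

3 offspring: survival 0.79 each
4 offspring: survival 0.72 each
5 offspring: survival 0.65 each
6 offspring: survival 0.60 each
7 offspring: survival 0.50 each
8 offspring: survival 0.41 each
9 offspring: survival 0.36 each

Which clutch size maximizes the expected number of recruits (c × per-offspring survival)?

Expected recruits = c × s(c):
  c=3: 3 × 0.79 = 2.370
  c=4: 4 × 0.72 = 2.880
  c=5: 5 × 0.65 = 3.250
  c=6: 6 × 0.60 = 3.600
  c=7: 7 × 0.50 = 3.500
  c=8: 8 × 0.41 = 3.280
  c=9: 9 × 0.36 = 3.240
Maximum at c = 6 (3.600 recruits).

6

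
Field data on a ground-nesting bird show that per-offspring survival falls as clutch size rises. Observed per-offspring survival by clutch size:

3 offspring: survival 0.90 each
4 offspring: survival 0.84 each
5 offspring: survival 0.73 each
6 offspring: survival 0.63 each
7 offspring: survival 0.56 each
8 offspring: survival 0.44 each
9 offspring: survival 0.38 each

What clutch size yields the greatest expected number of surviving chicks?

7

Expected surviving chicks = c × s(c):
  c=3: 3 × 0.90 = 2.700
  c=4: 4 × 0.84 = 3.360
  c=5: 5 × 0.73 = 3.650
  c=6: 6 × 0.63 = 3.780
  c=7: 7 × 0.56 = 3.920
  c=8: 8 × 0.44 = 3.520
  c=9: 9 × 0.38 = 3.420
Maximum at c = 7 (3.920 surviving chicks).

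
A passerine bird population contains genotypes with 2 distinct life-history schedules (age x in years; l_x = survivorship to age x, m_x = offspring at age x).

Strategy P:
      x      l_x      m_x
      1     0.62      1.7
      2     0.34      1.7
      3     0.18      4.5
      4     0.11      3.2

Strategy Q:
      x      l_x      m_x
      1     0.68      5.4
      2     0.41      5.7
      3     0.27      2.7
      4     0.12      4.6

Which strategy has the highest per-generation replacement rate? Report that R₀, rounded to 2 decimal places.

Strategy P: R₀ = 0.62×1.7 + 0.34×1.7 + 0.18×4.5 + 0.11×3.2 = 2.7940
Strategy Q: R₀ = 0.68×5.4 + 0.41×5.7 + 0.27×2.7 + 0.12×4.6 = 7.2900
Highest R₀: strategy Q with 7.2900.

7.29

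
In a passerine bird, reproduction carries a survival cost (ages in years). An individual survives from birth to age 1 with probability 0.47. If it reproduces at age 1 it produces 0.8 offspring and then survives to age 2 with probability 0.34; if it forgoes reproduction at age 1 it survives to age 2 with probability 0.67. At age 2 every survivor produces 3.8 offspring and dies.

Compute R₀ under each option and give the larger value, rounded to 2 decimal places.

breed at age 1: R₀ = 0.47 × (0.8 + 0.34 × 3.8) = 0.47 × 2.0920 = 0.9832
delay to age 2: R₀ = 0.47 × (0.67 × 3.8) = 0.47 × 2.5460 = 1.1966
Higher: delay to age 2 (1.1966).

1.20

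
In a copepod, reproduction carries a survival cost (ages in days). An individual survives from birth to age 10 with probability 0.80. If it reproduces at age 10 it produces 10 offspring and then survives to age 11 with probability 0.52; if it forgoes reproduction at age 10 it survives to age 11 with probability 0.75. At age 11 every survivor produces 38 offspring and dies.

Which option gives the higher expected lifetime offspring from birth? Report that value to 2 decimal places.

breed at age 10: R₀ = 0.80 × (10 + 0.52 × 38) = 0.80 × 29.7600 = 23.8080
delay to age 11: R₀ = 0.80 × (0.75 × 38) = 0.80 × 28.5000 = 22.8000
Higher: breed at age 10 (23.8080).

23.81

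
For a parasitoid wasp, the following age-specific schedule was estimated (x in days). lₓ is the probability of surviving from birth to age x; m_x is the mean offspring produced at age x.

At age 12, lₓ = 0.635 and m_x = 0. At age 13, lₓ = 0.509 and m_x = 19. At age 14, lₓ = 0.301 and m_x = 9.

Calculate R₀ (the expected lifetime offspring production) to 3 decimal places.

12.380

R₀ = Σ lₓ m_x:
  age 12: 0.635 × 0 = 0.0000
  age 13: 0.509 × 19 = 9.6710
  age 14: 0.301 × 9 = 2.7090
R₀ = 0.0000 + 9.6710 + 2.7090 = 12.3800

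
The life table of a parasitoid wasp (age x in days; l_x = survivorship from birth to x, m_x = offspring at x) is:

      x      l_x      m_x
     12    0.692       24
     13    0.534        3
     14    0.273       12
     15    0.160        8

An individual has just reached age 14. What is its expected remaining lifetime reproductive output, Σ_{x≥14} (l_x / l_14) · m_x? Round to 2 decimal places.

l_14 = 0.273. Conditional survival from age 14 to x is l_x / l_14.
  x=14: (0.273/0.273) × 12 = 12.0000
  x=15: (0.160/0.273) × 8 = 4.6886
Sum = 12.0000 + 4.6886 = 16.6886

16.69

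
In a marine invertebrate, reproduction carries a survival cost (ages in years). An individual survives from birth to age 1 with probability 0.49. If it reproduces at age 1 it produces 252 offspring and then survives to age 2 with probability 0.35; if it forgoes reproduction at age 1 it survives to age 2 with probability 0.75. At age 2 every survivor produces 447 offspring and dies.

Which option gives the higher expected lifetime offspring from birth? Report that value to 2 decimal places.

breed at age 1: R₀ = 0.49 × (252 + 0.35 × 447) = 0.49 × 408.4500 = 200.1405
delay to age 2: R₀ = 0.49 × (0.75 × 447) = 0.49 × 335.2500 = 164.2725
Higher: breed at age 1 (200.1405).

200.14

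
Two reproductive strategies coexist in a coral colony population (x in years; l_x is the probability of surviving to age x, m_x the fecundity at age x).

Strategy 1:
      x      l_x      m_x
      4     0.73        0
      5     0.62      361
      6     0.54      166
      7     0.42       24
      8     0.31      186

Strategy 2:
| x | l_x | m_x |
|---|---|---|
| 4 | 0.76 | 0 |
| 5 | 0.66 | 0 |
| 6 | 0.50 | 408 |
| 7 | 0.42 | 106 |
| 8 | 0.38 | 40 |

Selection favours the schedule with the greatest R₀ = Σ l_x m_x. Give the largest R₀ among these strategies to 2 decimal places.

Strategy 1: R₀ = 0.73×0 + 0.62×361 + 0.54×166 + 0.42×24 + 0.31×186 = 381.2000
Strategy 2: R₀ = 0.76×0 + 0.66×0 + 0.50×408 + 0.42×106 + 0.38×40 = 263.7200
Highest R₀: strategy 1 with 381.2000.

381.20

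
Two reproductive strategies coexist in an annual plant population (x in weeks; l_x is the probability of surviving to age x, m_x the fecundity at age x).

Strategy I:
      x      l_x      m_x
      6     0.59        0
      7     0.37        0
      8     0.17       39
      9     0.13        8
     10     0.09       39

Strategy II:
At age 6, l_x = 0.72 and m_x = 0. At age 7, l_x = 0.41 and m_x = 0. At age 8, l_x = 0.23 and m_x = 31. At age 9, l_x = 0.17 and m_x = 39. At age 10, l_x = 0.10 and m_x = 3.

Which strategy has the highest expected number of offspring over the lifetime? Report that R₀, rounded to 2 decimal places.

Strategy I: R₀ = 0.59×0 + 0.37×0 + 0.17×39 + 0.13×8 + 0.09×39 = 11.1800
Strategy II: R₀ = 0.72×0 + 0.41×0 + 0.23×31 + 0.17×39 + 0.10×3 = 14.0600
Highest R₀: strategy II with 14.0600.

14.06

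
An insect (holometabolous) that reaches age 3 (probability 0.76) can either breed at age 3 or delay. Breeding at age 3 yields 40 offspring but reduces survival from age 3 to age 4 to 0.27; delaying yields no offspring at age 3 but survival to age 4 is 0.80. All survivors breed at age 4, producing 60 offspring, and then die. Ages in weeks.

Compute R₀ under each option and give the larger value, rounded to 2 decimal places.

42.71

breed at age 3: R₀ = 0.76 × (40 + 0.27 × 60) = 0.76 × 56.2000 = 42.7120
delay to age 4: R₀ = 0.76 × (0.80 × 60) = 0.76 × 48.0000 = 36.4800
Higher: breed at age 3 (42.7120).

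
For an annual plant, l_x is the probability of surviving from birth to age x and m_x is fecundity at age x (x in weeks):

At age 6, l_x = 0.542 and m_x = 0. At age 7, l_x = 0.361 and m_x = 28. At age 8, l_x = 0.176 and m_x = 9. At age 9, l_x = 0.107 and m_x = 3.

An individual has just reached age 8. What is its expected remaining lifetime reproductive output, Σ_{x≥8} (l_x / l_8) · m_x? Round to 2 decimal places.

10.82

l_8 = 0.176. Conditional survival from age 8 to x is l_x / l_8.
  x=8: (0.176/0.176) × 9 = 9.0000
  x=9: (0.107/0.176) × 3 = 1.8239
Sum = 9.0000 + 1.8239 = 10.8239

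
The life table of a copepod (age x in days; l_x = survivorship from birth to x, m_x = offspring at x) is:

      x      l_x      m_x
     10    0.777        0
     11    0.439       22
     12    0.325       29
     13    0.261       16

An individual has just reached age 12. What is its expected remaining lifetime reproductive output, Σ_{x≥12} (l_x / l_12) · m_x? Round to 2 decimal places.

l_12 = 0.325. Conditional survival from age 12 to x is l_x / l_12.
  x=12: (0.325/0.325) × 29 = 29.0000
  x=13: (0.261/0.325) × 16 = 12.8492
Sum = 29.0000 + 12.8492 = 41.8492

41.85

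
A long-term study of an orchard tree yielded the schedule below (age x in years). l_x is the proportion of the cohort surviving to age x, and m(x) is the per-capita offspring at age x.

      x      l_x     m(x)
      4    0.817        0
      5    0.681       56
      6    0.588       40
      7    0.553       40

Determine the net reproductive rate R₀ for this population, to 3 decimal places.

83.776

R₀ = Σ l_x m(x):
  age 4: 0.817 × 0 = 0.0000
  age 5: 0.681 × 56 = 38.1360
  age 6: 0.588 × 40 = 23.5200
  age 7: 0.553 × 40 = 22.1200
R₀ = 0.0000 + 38.1360 + 23.5200 + 22.1200 = 83.7760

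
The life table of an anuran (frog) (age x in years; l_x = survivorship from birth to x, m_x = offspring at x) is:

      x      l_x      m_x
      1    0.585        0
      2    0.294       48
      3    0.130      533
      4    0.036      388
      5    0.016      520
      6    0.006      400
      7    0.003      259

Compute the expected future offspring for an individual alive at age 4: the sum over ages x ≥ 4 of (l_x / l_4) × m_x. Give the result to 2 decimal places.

707.36

l_4 = 0.036. Conditional survival from age 4 to x is l_x / l_4.
  x=4: (0.036/0.036) × 388 = 388.0000
  x=5: (0.016/0.036) × 520 = 231.1111
  x=6: (0.006/0.036) × 400 = 66.6667
  x=7: (0.003/0.036) × 259 = 21.5833
Sum = 388.0000 + 231.1111 + 66.6667 + 21.5833 = 707.3611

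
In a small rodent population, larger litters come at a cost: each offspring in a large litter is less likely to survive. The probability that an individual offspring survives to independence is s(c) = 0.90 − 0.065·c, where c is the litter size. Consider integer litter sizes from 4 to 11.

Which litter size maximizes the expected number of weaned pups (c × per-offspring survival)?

Expected weaned pups = c × s(c):
  c=4: 4 × 0.640 = 2.560
  c=5: 5 × 0.575 = 2.875
  c=6: 6 × 0.510 = 3.060
  c=7: 7 × 0.445 = 3.115
  c=8: 8 × 0.380 = 3.040
  c=9: 9 × 0.315 = 2.835
  c=10: 10 × 0.250 = 2.500
  c=11: 11 × 0.185 = 2.035
Maximum at c = 7 (3.115 weaned pups).

7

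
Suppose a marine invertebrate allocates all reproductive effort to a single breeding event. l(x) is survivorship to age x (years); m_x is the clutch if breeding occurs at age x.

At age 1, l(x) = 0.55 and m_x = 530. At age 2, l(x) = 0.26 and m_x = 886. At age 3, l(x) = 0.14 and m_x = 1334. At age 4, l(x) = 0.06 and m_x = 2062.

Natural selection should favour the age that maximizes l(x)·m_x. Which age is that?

1

Expected offspring if breeding at age x = l(x) × m_x:
  age 1: 0.55 × 530 = 291.500
  age 2: 0.26 × 886 = 230.360
  age 3: 0.14 × 1334 = 186.760
  age 4: 0.06 × 2062 = 123.720
Maximum at age 1 (291.500).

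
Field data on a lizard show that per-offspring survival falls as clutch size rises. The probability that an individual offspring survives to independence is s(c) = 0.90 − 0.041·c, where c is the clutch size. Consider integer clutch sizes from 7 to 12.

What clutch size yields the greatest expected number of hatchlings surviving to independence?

11

Expected hatchlings surviving to independence = c × s(c):
  c=7: 7 × 0.613 = 4.291
  c=8: 8 × 0.572 = 4.576
  c=9: 9 × 0.531 = 4.779
  c=10: 10 × 0.490 = 4.900
  c=11: 11 × 0.449 = 4.939
  c=12: 12 × 0.408 = 4.896
Maximum at c = 11 (4.939 hatchlings surviving to independence).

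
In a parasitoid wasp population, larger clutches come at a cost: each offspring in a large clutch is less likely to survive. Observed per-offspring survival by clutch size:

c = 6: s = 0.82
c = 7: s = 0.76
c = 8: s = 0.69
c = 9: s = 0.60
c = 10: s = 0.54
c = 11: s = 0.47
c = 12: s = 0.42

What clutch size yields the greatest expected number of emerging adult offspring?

Expected emerging adult offspring = c × s(c):
  c=6: 6 × 0.82 = 4.920
  c=7: 7 × 0.76 = 5.320
  c=8: 8 × 0.69 = 5.520
  c=9: 9 × 0.60 = 5.400
  c=10: 10 × 0.54 = 5.400
  c=11: 11 × 0.47 = 5.170
  c=12: 12 × 0.42 = 5.040
Maximum at c = 8 (5.520 emerging adult offspring).

8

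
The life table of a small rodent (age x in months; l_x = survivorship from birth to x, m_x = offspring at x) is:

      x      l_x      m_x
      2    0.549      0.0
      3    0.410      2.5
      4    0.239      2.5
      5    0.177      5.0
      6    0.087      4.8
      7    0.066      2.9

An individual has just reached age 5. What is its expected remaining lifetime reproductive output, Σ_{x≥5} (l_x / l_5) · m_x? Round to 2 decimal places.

l_5 = 0.177. Conditional survival from age 5 to x is l_x / l_5.
  x=5: (0.177/0.177) × 5.0 = 5.0000
  x=6: (0.087/0.177) × 4.8 = 2.3593
  x=7: (0.066/0.177) × 2.9 = 1.0814
Sum = 5.0000 + 2.3593 + 1.0814 = 8.4407

8.44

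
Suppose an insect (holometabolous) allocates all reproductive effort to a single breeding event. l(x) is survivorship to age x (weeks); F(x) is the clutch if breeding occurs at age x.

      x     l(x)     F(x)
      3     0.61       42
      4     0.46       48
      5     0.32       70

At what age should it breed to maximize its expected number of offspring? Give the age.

Expected offspring if breeding at age x = l(x) × F(x):
  age 3: 0.61 × 42 = 25.620
  age 4: 0.46 × 48 = 22.080
  age 5: 0.32 × 70 = 22.400
Maximum at age 3 (25.620).

3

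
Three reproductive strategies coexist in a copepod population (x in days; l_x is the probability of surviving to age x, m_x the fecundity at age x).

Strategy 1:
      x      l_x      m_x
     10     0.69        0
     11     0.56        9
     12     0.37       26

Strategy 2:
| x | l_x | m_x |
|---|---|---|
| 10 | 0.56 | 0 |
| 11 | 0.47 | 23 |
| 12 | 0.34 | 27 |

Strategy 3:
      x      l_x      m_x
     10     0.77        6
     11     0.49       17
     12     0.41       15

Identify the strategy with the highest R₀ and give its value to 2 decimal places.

Strategy 1: R₀ = 0.69×0 + 0.56×9 + 0.37×26 = 14.6600
Strategy 2: R₀ = 0.56×0 + 0.47×23 + 0.34×27 = 19.9900
Strategy 3: R₀ = 0.77×6 + 0.49×17 + 0.41×15 = 19.1000
Highest R₀: strategy 2 with 19.9900.

19.99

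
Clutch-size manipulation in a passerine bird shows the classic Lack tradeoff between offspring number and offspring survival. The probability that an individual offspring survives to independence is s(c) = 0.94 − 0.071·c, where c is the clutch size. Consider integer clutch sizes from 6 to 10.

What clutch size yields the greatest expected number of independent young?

7

Expected independent young = c × s(c):
  c=6: 6 × 0.514 = 3.084
  c=7: 7 × 0.443 = 3.101
  c=8: 8 × 0.372 = 2.976
  c=9: 9 × 0.301 = 2.709
  c=10: 10 × 0.230 = 2.300
Maximum at c = 7 (3.101 independent young).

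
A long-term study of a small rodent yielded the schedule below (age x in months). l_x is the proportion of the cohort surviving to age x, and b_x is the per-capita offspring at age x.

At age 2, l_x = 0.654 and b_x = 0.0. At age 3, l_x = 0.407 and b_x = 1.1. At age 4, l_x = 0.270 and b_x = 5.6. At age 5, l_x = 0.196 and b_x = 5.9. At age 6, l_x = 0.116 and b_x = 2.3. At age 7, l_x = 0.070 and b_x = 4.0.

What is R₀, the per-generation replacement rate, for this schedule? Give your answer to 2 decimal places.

R₀ = Σ l_x b_x:
  age 2: 0.654 × 0.0 = 0.0000
  age 3: 0.407 × 1.1 = 0.4477
  age 4: 0.270 × 5.6 = 1.5120
  age 5: 0.196 × 5.9 = 1.1564
  age 6: 0.116 × 2.3 = 0.2668
  age 7: 0.070 × 4.0 = 0.2800
R₀ = 0.0000 + 0.4477 + 1.5120 + 1.1564 + 0.2668 + 0.2800 = 3.6629

3.66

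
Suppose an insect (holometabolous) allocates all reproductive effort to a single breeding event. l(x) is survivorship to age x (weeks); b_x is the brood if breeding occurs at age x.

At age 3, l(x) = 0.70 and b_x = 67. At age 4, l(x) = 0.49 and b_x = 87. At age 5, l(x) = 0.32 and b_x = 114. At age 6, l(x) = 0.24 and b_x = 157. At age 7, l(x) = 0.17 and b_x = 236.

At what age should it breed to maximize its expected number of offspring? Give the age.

Expected offspring if breeding at age x = l(x) × b_x:
  age 3: 0.70 × 67 = 46.900
  age 4: 0.49 × 87 = 42.630
  age 5: 0.32 × 114 = 36.480
  age 6: 0.24 × 157 = 37.680
  age 7: 0.17 × 236 = 40.120
Maximum at age 3 (46.900).

3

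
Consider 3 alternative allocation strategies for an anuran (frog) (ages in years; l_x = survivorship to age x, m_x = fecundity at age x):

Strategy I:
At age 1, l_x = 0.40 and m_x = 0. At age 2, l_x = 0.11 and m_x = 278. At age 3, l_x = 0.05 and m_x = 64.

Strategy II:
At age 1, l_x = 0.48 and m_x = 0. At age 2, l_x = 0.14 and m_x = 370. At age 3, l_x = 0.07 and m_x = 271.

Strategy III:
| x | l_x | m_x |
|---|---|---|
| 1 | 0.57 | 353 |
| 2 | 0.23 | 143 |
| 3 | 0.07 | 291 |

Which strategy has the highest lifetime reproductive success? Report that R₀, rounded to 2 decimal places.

Strategy I: R₀ = 0.40×0 + 0.11×278 + 0.05×64 = 33.7800
Strategy II: R₀ = 0.48×0 + 0.14×370 + 0.07×271 = 70.7700
Strategy III: R₀ = 0.57×353 + 0.23×143 + 0.07×291 = 254.4700
Highest R₀: strategy III with 254.4700.

254.47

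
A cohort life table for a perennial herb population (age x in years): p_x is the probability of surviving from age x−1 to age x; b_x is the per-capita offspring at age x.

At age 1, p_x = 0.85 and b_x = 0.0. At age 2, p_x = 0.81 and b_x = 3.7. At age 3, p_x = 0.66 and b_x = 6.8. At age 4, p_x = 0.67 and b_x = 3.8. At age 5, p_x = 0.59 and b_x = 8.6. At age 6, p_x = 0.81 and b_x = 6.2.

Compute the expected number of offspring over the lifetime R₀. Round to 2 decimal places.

9.24

Survivorship from birth: l_x = p_1·p_2·…·p_x.
  l_1 = 0.85000
  l_2 = 0.68850
  l_3 = 0.45441
  l_4 = 0.30445
  l_5 = 0.17963
  l_6 = 0.14550
R₀ = Σ l_x b_x:
  age 1: 0.85000 × 0.0 = 0.0000
  age 2: 0.68850 × 3.7 = 2.5474
  age 3: 0.45441 × 6.8 = 3.0900
  age 4: 0.30445 × 3.8 = 1.1569
  age 5: 0.17963 × 8.6 = 1.5448
  age 6: 0.14550 × 6.2 = 0.9021
R₀ = 0.0000 + 2.5474 + 3.0900 + 1.1569 + 1.5448 + 0.9021 = 9.2413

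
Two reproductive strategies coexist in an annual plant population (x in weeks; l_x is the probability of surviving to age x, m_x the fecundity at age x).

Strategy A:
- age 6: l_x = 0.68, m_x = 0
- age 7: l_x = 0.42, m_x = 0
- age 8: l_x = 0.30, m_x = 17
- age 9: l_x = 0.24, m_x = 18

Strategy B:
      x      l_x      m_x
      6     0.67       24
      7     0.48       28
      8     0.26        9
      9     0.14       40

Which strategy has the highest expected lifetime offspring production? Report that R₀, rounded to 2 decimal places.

37.46

Strategy A: R₀ = 0.68×0 + 0.42×0 + 0.30×17 + 0.24×18 = 9.4200
Strategy B: R₀ = 0.67×24 + 0.48×28 + 0.26×9 + 0.14×40 = 37.4600
Highest R₀: strategy B with 37.4600.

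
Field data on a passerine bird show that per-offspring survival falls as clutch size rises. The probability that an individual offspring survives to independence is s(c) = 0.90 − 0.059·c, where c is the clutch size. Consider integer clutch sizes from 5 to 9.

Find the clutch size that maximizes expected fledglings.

Expected fledglings = c × s(c):
  c=5: 5 × 0.605 = 3.025
  c=6: 6 × 0.546 = 3.276
  c=7: 7 × 0.487 = 3.409
  c=8: 8 × 0.428 = 3.424
  c=9: 9 × 0.369 = 3.321
Maximum at c = 8 (3.424 fledglings).

8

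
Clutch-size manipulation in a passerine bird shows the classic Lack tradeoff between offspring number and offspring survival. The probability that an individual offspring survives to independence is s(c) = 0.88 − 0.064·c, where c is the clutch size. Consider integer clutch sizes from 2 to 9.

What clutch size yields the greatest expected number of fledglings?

Expected fledglings = c × s(c):
  c=2: 2 × 0.752 = 1.504
  c=3: 3 × 0.688 = 2.064
  c=4: 4 × 0.624 = 2.496
  c=5: 5 × 0.560 = 2.800
  c=6: 6 × 0.496 = 2.976
  c=7: 7 × 0.432 = 3.024
  c=8: 8 × 0.368 = 2.944
  c=9: 9 × 0.304 = 2.736
Maximum at c = 7 (3.024 fledglings).

7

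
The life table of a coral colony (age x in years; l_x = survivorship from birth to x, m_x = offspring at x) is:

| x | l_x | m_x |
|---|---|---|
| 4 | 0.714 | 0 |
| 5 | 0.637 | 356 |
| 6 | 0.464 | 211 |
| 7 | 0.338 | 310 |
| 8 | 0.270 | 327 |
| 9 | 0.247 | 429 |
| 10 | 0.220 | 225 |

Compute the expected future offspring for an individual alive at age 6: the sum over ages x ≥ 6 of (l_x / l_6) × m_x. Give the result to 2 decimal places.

962.15

l_6 = 0.464. Conditional survival from age 6 to x is l_x / l_6.
  x=6: (0.464/0.464) × 211 = 211.0000
  x=7: (0.338/0.464) × 310 = 225.8190
  x=8: (0.270/0.464) × 327 = 190.2802
  x=9: (0.247/0.464) × 429 = 228.3685
  x=10: (0.220/0.464) × 225 = 106.6810
Sum = 211.0000 + 225.8190 + 190.2802 + 228.3685 + 106.6810 = 962.1487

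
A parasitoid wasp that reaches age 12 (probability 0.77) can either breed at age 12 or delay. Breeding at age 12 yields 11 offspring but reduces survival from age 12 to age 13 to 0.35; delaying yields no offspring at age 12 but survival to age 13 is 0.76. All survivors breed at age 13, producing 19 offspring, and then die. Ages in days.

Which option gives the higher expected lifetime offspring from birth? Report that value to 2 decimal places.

13.59

breed at age 12: R₀ = 0.77 × (11 + 0.35 × 19) = 0.77 × 17.6500 = 13.5905
delay to age 13: R₀ = 0.77 × (0.76 × 19) = 0.77 × 14.4400 = 11.1188
Higher: breed at age 12 (13.5905).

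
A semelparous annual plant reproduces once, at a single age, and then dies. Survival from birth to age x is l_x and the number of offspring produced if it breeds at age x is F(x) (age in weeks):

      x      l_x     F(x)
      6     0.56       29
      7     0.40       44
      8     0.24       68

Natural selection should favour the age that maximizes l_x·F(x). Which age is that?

Expected offspring if breeding at age x = l_x × F(x):
  age 6: 0.56 × 29 = 16.240
  age 7: 0.40 × 44 = 17.600
  age 8: 0.24 × 68 = 16.320
Maximum at age 7 (17.600).

7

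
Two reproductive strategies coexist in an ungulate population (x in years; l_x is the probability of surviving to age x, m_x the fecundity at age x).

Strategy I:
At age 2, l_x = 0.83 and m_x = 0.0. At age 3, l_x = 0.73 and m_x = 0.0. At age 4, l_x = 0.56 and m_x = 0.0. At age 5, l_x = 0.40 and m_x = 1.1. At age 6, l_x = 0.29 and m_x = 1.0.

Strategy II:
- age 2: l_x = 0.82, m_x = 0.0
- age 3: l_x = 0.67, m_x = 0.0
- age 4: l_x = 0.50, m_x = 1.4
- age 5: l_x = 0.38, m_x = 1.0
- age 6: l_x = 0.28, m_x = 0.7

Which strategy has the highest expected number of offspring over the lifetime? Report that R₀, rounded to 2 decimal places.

Strategy I: R₀ = 0.83×0.0 + 0.73×0.0 + 0.56×0.0 + 0.40×1.1 + 0.29×1.0 = 0.7300
Strategy II: R₀ = 0.82×0.0 + 0.67×0.0 + 0.50×1.4 + 0.38×1.0 + 0.28×0.7 = 1.2760
Highest R₀: strategy II with 1.2760.

1.28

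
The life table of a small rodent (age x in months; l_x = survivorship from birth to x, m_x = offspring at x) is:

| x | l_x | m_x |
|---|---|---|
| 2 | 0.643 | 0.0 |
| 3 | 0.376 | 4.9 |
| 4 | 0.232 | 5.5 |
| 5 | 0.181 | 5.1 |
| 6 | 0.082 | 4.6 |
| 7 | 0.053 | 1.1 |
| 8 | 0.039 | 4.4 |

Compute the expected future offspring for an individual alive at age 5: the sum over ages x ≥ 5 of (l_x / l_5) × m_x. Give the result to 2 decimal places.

8.45

l_5 = 0.181. Conditional survival from age 5 to x is l_x / l_5.
  x=5: (0.181/0.181) × 5.1 = 5.1000
  x=6: (0.082/0.181) × 4.6 = 2.0840
  x=7: (0.053/0.181) × 1.1 = 0.3221
  x=8: (0.039/0.181) × 4.4 = 0.9481
Sum = 5.1000 + 2.0840 + 0.3221 + 0.9481 = 8.4541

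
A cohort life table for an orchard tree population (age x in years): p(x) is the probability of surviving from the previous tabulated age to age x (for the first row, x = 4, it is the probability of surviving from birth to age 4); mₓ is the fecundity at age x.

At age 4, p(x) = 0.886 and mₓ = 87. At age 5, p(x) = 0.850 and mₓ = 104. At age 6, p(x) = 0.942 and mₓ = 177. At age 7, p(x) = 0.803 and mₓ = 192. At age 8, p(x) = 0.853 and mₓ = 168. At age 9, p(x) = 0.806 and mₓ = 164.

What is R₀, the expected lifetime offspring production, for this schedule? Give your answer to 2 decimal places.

Survivorship from birth: l_x = p_4·p_5·…·p_x.
  l_4 = 0.88600
  l_5 = 0.75310
  l_6 = 0.70942
  l_7 = 0.56966
  l_8 = 0.48592
  l_9 = 0.39165
R₀ = Σ l_x mₓ:
  age 4: 0.88600 × 87 = 77.0820
  age 5: 0.75310 × 104 = 78.3224
  age 6: 0.70942 × 177 = 125.5673
  age 7: 0.56966 × 192 = 109.3747
  age 8: 0.48592 × 168 = 81.6346
  age 9: 0.39165 × 164 = 64.2306
R₀ = 77.0820 + 78.3224 + 125.5673 + 109.3747 + 81.6346 + 64.2306 = 536.2116

536.21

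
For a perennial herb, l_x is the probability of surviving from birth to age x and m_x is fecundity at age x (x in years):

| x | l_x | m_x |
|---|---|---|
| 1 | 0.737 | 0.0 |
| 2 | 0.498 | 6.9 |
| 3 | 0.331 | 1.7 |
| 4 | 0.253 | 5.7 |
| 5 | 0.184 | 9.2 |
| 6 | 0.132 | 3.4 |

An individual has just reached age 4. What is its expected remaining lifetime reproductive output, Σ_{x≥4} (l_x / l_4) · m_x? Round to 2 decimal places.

l_4 = 0.253. Conditional survival from age 4 to x is l_x / l_4.
  x=4: (0.253/0.253) × 5.7 = 5.7000
  x=5: (0.184/0.253) × 9.2 = 6.6909
  x=6: (0.132/0.253) × 3.4 = 1.7739
Sum = 5.7000 + 6.6909 + 1.7739 = 14.1648

14.16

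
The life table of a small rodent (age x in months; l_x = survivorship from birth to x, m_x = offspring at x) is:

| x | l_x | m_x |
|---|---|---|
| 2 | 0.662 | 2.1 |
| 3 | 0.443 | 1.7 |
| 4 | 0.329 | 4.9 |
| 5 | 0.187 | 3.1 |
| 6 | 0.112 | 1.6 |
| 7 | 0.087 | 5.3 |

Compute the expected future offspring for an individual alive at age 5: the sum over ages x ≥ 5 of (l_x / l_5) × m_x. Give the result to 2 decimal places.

6.52

l_5 = 0.187. Conditional survival from age 5 to x is l_x / l_5.
  x=5: (0.187/0.187) × 3.1 = 3.1000
  x=6: (0.112/0.187) × 1.6 = 0.9583
  x=7: (0.087/0.187) × 5.3 = 2.4658
Sum = 3.1000 + 0.9583 + 2.4658 = 6.5241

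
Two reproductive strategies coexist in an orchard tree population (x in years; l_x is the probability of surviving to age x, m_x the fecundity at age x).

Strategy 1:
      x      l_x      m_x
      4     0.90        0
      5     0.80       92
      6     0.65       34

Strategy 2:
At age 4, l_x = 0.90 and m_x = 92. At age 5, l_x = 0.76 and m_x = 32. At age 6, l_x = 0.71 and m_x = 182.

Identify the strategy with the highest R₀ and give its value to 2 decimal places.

236.34

Strategy 1: R₀ = 0.90×0 + 0.80×92 + 0.65×34 = 95.7000
Strategy 2: R₀ = 0.90×92 + 0.76×32 + 0.71×182 = 236.3400
Highest R₀: strategy 2 with 236.3400.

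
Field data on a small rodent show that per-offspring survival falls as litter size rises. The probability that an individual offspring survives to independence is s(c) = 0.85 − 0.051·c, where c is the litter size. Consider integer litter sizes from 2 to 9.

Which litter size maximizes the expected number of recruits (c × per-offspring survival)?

8

Expected recruits = c × s(c):
  c=2: 2 × 0.748 = 1.496
  c=3: 3 × 0.697 = 2.091
  c=4: 4 × 0.646 = 2.584
  c=5: 5 × 0.595 = 2.975
  c=6: 6 × 0.544 = 3.264
  c=7: 7 × 0.493 = 3.451
  c=8: 8 × 0.442 = 3.536
  c=9: 9 × 0.391 = 3.519
Maximum at c = 8 (3.536 recruits).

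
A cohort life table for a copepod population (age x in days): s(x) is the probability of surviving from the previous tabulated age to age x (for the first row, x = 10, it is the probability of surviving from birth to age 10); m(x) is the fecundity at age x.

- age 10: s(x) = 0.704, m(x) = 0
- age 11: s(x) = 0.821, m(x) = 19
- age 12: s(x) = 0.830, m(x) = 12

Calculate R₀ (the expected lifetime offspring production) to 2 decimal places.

Survivorship from birth: l_x = s_10·s_11·…·s_x.
  l_10 = 0.70400
  l_11 = 0.57798
  l_12 = 0.47973
R₀ = Σ l_x m(x):
  age 10: 0.70400 × 0 = 0.0000
  age 11: 0.57798 × 19 = 10.9816
  age 12: 0.47973 × 12 = 5.7568
R₀ = 0.0000 + 10.9816 + 5.7568 = 16.7384

16.74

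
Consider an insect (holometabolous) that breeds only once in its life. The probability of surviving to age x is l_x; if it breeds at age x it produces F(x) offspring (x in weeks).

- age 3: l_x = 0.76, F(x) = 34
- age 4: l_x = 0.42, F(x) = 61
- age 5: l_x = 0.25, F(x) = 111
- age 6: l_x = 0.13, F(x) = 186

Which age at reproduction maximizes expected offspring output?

5

Expected offspring if breeding at age x = l_x × F(x):
  age 3: 0.76 × 34 = 25.840
  age 4: 0.42 × 61 = 25.620
  age 5: 0.25 × 111 = 27.750
  age 6: 0.13 × 186 = 24.180
Maximum at age 5 (27.750).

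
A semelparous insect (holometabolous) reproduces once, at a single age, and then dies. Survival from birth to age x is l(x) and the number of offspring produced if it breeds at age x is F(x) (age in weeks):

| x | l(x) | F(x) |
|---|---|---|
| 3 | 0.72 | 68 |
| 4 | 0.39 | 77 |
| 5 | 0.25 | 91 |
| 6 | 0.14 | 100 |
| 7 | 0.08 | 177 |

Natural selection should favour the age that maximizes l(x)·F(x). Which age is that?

Expected offspring if breeding at age x = l(x) × F(x):
  age 3: 0.72 × 68 = 48.960
  age 4: 0.39 × 77 = 30.030
  age 5: 0.25 × 91 = 22.750
  age 6: 0.14 × 100 = 14.000
  age 7: 0.08 × 177 = 14.160
Maximum at age 3 (48.960).

3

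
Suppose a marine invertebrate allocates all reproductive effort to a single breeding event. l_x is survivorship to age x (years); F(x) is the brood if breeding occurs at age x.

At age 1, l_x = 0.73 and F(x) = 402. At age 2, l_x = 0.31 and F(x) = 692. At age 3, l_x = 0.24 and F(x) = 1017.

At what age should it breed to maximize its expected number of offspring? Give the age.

1

Expected offspring if breeding at age x = l_x × F(x):
  age 1: 0.73 × 402 = 293.460
  age 2: 0.31 × 692 = 214.520
  age 3: 0.24 × 1017 = 244.080
Maximum at age 1 (293.460).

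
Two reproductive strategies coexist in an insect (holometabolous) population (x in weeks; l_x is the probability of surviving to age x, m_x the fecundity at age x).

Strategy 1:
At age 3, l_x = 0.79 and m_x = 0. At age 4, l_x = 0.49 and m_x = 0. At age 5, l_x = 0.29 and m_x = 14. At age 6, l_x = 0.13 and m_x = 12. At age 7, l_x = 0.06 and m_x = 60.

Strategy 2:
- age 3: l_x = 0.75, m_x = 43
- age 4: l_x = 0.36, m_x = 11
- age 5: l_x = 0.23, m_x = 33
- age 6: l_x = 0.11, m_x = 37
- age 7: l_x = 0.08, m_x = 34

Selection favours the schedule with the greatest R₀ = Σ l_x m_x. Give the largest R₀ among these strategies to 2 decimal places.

50.59

Strategy 1: R₀ = 0.79×0 + 0.49×0 + 0.29×14 + 0.13×12 + 0.06×60 = 9.2200
Strategy 2: R₀ = 0.75×43 + 0.36×11 + 0.23×33 + 0.11×37 + 0.08×34 = 50.5900
Highest R₀: strategy 2 with 50.5900.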